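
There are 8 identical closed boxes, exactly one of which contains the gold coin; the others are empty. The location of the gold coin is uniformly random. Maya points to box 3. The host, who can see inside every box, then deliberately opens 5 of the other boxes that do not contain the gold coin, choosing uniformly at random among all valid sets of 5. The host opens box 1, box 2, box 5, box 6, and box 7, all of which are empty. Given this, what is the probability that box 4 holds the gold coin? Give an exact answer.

Condition on the true location of the gold coin.
If it is in any of boxes 1, 2, 5, 6, and 7 (prior 1/8 each): that box was opened and seen not to hold the prize — ruled out; weight (1/8)·0 = 0 each.
If it is in box 3 (prior 1/8): the host has 21 equally likely choices, so probability 1/21; weight (1/8)·(1/21) = 1/168.
If it is in either of boxes 4 and 8 (prior 1/8 each): the host has 6 equally likely choices, so probability 1/6; weight (1/8)·(1/6) = 1/48 each.
The weights sum to 1/21.
So P(the gold coin in box 4 | the host opened box 1, box 2, box 5, box 6, and box 7) = (1/48) / (1/21) = 7/16.

7/16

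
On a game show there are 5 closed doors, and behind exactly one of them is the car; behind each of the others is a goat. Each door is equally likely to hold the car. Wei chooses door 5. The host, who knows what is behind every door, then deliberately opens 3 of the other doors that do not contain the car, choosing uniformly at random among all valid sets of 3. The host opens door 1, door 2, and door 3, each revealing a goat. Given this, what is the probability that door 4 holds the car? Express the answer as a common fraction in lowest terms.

4/5

Apply Bayes' rule, conditioning on where the car actually is.
If it is behind any of doors 1, 2, and 3 (prior 1/5 each): that door was opened and seen not to hold the prize — ruled out; weight (1/5)·0 = 0 each.
If it is behind door 4 (prior 1/5): the host has no choice, probability 1; weight (1/5)·1 = 1/5.
If it is behind door 5 (prior 1/5): the host has 4 equally likely choices, so probability 1/4; weight (1/5)·(1/4) = 1/20.
The weights sum to 1/4.
So P(the car behind door 4 | the host opened door 1, door 2, and door 3) = (1/5) / (1/4) = 4/5.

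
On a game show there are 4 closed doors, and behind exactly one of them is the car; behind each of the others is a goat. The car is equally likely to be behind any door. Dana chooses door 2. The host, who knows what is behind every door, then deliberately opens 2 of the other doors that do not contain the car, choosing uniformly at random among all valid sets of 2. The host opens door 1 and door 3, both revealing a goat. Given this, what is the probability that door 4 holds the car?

3/4

Consider each possible location of the car in turn.
If it is behind either of doors 1 and 3 (prior 1/4 each): that door was opened and seen not to hold the prize — ruled out; weight (1/4)·0 = 0 each.
If it is behind door 2 (prior 1/4): the host has 3 equally likely choices, so probability 1/3; weight (1/4)·(1/3) = 1/12.
If it is behind door 4 (prior 1/4): the host has no choice, probability 1; weight (1/4)·1 = 1/4.
The weights sum to 1/3.
So P(the car behind door 4 | the host opened door 1 and door 3) = (1/4) / (1/3) = 3/4.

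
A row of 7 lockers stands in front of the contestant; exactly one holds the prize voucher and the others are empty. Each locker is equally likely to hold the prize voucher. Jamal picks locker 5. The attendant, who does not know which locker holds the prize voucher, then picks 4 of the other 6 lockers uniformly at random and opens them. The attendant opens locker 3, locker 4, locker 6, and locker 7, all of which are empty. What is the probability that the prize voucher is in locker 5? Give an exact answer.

1/3

Condition on the true location of the prize voucher.
If it is in any of lockers 1, 2, and 5 (prior 1/7 each): the attendant picks exactly this set with probability 1/15 regardless, and none is the prize; weight (1/7)·(1/15) = 1/105 each.
If it is in any of lockers 3, 4, 6, and 7 (prior 1/7 each): that locker was opened and seen not to hold the prize — ruled out; weight (1/7)·0 = 0 each.
The weights sum to 1/35.
So P(the prize voucher in locker 5 | the attendant opened locker 3, locker 4, locker 6, and locker 7) = (1/105) / (1/35) = 1/3.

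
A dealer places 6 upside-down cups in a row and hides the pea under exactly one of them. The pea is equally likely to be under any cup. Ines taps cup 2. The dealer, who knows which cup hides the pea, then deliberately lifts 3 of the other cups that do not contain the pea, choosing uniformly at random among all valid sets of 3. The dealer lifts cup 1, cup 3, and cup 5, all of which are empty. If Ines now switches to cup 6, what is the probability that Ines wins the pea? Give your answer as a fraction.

5/12

Apply Bayes' rule, conditioning on where the pea actually is.
If it is under any of cups 1, 3, and 5 (prior 1/6 each): that cup was opened and seen not to hold the prize — ruled out; weight (1/6)·0 = 0 each.
If it is under cup 2 (prior 1/6): the dealer has 10 equally likely choices, so probability 1/10; weight (1/6)·(1/10) = 1/60.
If it is under either of cups 4 and 6 (prior 1/6 each): the dealer has 4 equally likely choices, so probability 1/4; weight (1/6)·(1/4) = 1/24 each.
The weights sum to 1/10.
So P(the pea under cup 6 | the dealer opened cup 1, cup 3, and cup 5) = (1/24) / (1/10) = 5/12.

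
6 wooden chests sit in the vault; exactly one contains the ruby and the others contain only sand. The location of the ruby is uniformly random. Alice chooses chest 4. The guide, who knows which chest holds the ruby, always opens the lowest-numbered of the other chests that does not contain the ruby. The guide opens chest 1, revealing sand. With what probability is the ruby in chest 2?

Apply Bayes' rule, conditioning on where the ruby actually is.
If it is in chest 1 (prior 1/6): the guide opened chest 1, so this case is ruled out; weight (1/6)·0 = 0.
If it is in any of chests 2, 3, 4, 5, and 6 (prior 1/6 each): chest 1 is the lowest-numbered option available, probability 1; weight (1/6)·1 = 1/6 each.
The weights sum to 5/6.
So P(the ruby in chest 2 | the guide opened chest 1) = (1/6) / (5/6) = 1/5.

1/5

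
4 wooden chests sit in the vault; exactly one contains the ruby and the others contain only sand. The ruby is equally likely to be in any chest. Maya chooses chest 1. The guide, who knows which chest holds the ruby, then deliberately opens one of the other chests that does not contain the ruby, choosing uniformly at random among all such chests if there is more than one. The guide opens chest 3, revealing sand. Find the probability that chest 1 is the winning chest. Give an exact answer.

Apply Bayes' rule, conditioning on where the ruby actually is.
If it is in chest 1 (prior 1/4): the guide has 3 equally likely choices, so probability 1/3; weight (1/4)·(1/3) = 1/12.
If it is in either of chests 2 and 4 (prior 1/4 each): the guide has 2 equally likely choices, so probability 1/2; weight (1/4)·(1/2) = 1/8 each.
If it is in chest 3 (prior 1/4): the guide opened chest 3, so this case is ruled out; weight (1/4)·0 = 0.
The weights sum to 1/3.
So P(the ruby in chest 1 | the guide opened chest 3) = (1/12) / (1/3) = 1/4.

1/4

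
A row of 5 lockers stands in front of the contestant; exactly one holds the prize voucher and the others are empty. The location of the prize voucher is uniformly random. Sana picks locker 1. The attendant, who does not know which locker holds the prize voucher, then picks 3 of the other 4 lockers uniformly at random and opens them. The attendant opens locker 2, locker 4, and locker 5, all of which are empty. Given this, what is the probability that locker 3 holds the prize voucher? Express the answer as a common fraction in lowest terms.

Because the attendant chose which lockers to open without knowing where the prize voucher is, the choice is independent of the prize location. Learning that none of the 3 opened lockers holds the prize voucher simply rules out those 3 locations and leaves the remaining 2 lockers still equally likely by symmetry.
So P(the prize voucher in locker 3) = 1/2.

1/2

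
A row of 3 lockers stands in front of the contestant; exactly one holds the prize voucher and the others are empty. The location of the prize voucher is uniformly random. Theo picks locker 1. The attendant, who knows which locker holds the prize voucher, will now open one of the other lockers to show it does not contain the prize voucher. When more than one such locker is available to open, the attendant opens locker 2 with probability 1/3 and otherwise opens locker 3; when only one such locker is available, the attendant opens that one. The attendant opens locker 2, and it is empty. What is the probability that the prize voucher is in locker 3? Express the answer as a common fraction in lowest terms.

Consider each possible location of the prize voucher in turn.
If it is in locker 1 (prior 1/3): locker 2 is available, opened with probability 1/3; weight (1/3)·(1/3) = 1/9.
If it is in locker 2 (prior 1/3): the attendant opened locker 2, so this case is ruled out; weight (1/3)·0 = 0.
If it is in locker 3 (prior 1/3): only locker 2 is available, probability 1; weight (1/3)·1 = 1/3.
The weights sum to 4/9.
So P(the prize voucher in locker 3 | the attendant opened locker 2) = (1/3) / (4/9) = 3/4.

3/4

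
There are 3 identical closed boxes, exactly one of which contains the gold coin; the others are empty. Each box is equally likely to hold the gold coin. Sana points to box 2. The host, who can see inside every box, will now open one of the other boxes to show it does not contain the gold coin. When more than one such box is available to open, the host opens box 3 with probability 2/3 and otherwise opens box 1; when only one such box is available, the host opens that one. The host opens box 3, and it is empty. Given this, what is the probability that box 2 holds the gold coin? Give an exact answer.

Apply Bayes' rule, conditioning on where the gold coin actually is.
If it is in box 1 (prior 1/3): only box 3 is available, probability 1; weight (1/3)·1 = 1/3.
If it is in box 2 (prior 1/3): box 3 is available, opened with probability 2/3; weight (1/3)·(2/3) = 2/9.
If it is in box 3 (prior 1/3): the host opened box 3, so this case is ruled out; weight (1/3)·0 = 0.
The weights sum to 5/9.
So P(the gold coin in box 2 | the host opened box 3) = (2/9) / (5/9) = 2/5.

2/5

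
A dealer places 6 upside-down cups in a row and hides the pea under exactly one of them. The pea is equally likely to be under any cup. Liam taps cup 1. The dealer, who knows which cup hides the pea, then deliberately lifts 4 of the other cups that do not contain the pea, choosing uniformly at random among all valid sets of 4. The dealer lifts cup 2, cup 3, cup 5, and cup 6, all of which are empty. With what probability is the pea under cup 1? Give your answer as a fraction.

Condition on the true location of the pea.
If it is under cup 1 (prior 1/6): the dealer has 5 equally likely choices, so probability 1/5; weight (1/6)·(1/5) = 1/30.
If it is under any of cups 2, 3, 5, and 6 (prior 1/6 each): that cup was opened and seen not to hold the prize — ruled out; weight (1/6)·0 = 0 each.
If it is under cup 4 (prior 1/6): the dealer has no choice, probability 1; weight (1/6)·1 = 1/6.
The weights sum to 1/5.
So P(the pea under cup 1 | the dealer opened cup 2, cup 3, cup 5, and cup 6) = (1/30) / (1/5) = 1/6.

1/6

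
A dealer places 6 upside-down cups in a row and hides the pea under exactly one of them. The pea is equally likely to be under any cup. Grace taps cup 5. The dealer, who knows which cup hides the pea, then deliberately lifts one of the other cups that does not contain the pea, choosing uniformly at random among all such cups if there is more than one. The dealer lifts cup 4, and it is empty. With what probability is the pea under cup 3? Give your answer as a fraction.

5/24

Condition on the true location of the pea.
If it is under any of cups 1, 2, 3, and 6 (prior 1/6 each): the dealer has 4 equally likely choices, so probability 1/4; weight (1/6)·(1/4) = 1/24 each.
If it is under cup 4 (prior 1/6): the dealer opened cup 4, so this case is ruled out; weight (1/6)·0 = 0.
If it is under cup 5 (prior 1/6): the dealer has 5 equally likely choices, so probability 1/5; weight (1/6)·(1/5) = 1/30.
The weights sum to 1/5.
So P(the pea under cup 3 | the dealer opened cup 4) = (1/24) / (1/5) = 5/24.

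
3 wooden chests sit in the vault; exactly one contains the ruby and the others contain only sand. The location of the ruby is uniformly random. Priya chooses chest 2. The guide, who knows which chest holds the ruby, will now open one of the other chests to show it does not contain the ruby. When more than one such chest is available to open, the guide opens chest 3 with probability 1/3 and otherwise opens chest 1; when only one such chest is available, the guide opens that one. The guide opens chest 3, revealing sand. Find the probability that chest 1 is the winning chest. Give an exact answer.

3/4

Condition on the true location of the ruby.
If it is in chest 1 (prior 1/3): only chest 3 is available, probability 1; weight (1/3)·1 = 1/3.
If it is in chest 2 (prior 1/3): chest 3 is available, opened with probability 1/3; weight (1/3)·(1/3) = 1/9.
If it is in chest 3 (prior 1/3): the guide opened chest 3, so this case is ruled out; weight (1/3)·0 = 0.
The weights sum to 4/9.
So P(the ruby in chest 1 | the guide opened chest 3) = (1/3) / (4/9) = 3/4.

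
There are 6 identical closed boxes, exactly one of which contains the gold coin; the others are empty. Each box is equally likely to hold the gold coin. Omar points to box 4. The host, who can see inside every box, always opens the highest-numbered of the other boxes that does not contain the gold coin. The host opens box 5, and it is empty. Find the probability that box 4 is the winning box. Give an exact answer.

Condition on the true location of the gold coin.
If it is in any of boxes 1, 2, 3, and 4 (prior 1/6 each): the host would have opened box 6 instead, probability 0; weight (1/6)·0 = 0 each.
If it is in box 5 (prior 1/6): the host opened box 5, so this case is ruled out; weight (1/6)·0 = 0.
If it is in box 6 (prior 1/6): box 5 is the highest-numbered option available, probability 1; weight (1/6)·1 = 1/6.
The weights sum to 1/6.
So P(the gold coin in box 4 | the host opened box 5) = 0 / (1/6) = 0.

0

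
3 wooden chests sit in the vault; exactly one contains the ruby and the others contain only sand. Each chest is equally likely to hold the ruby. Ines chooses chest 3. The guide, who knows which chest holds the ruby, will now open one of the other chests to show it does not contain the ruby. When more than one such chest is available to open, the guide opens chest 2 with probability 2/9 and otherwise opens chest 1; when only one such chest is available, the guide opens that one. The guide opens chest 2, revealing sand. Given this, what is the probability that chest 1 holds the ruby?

9/11

Condition on the true location of the ruby.
If it is in chest 1 (prior 1/3): only chest 2 is available, probability 1; weight (1/3)·1 = 1/3.
If it is in chest 2 (prior 1/3): the guide opened chest 2, so this case is ruled out; weight (1/3)·0 = 0.
If it is in chest 3 (prior 1/3): chest 2 is available, opened with probability 2/9; weight (1/3)·(2/9) = 2/27.
The weights sum to 11/27.
So P(the ruby in chest 1 | the guide opened chest 2) = (1/3) / (11/27) = 9/11.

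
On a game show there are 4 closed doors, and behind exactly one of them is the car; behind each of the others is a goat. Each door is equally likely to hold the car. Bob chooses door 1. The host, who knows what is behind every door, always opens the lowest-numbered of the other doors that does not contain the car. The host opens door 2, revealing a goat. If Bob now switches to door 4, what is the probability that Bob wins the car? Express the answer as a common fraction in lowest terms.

1/3

Condition on the true location of the car.
If it is behind any of doors 1, 3, and 4 (prior 1/4 each): door 2 is the lowest-numbered option available, probability 1; weight (1/4)·1 = 1/4 each.
If it is behind door 2 (prior 1/4): the host opened door 2, so this case is ruled out; weight (1/4)·0 = 0.
The weights sum to 3/4.
So P(the car behind door 4 | the host opened door 2) = (1/4) / (3/4) = 1/3.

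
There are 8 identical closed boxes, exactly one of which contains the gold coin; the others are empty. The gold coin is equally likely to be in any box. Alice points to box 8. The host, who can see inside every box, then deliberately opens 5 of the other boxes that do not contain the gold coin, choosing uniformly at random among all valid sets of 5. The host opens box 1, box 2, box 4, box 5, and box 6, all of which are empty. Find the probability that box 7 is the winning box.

Apply Bayes' rule, conditioning on where the gold coin actually is.
If it is in any of boxes 1, 2, 4, 5, and 6 (prior 1/8 each): that box was opened and seen not to hold the prize — ruled out; weight (1/8)·0 = 0 each.
If it is in either of boxes 3 and 7 (prior 1/8 each): the host has 6 equally likely choices, so probability 1/6; weight (1/8)·(1/6) = 1/48 each.
If it is in box 8 (prior 1/8): the host has 21 equally likely choices, so probability 1/21; weight (1/8)·(1/21) = 1/168.
The weights sum to 1/21.
So P(the gold coin in box 7 | the host opened box 1, box 2, box 4, box 5, and box 6) = (1/48) / (1/21) = 7/16.

7/16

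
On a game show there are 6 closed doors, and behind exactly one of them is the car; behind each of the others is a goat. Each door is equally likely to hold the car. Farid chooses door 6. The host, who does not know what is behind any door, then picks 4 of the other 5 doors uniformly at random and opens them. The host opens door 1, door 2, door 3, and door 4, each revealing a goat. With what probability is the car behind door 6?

1/2

Apply Bayes' rule, conditioning on where the car actually is.
If it is behind any of doors 1, 2, 3, and 4 (prior 1/6 each): that door was opened and seen not to hold the prize — ruled out; weight (1/6)·0 = 0 each.
If it is behind either of doors 5 and 6 (prior 1/6 each): the host picks exactly this set with probability 1/5 regardless, and none is the prize; weight (1/6)·(1/5) = 1/30 each.
The weights sum to 1/15.
So P(the car behind door 6 | the host opened door 1, door 2, door 3, and door 4) = (1/30) / (1/15) = 1/2.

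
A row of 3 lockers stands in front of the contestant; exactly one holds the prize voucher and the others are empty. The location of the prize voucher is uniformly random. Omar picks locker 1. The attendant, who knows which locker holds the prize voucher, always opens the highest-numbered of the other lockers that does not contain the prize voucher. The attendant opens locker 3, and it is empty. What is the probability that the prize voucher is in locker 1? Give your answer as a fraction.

Consider each possible location of the prize voucher in turn.
If it is in either of lockers 1 and 2 (prior 1/3 each): locker 3 is the highest-numbered option available, probability 1; weight (1/3)·1 = 1/3 each.
If it is in locker 3 (prior 1/3): the attendant opened locker 3, so this case is ruled out; weight (1/3)·0 = 0.
The weights sum to 2/3.
So P(the prize voucher in locker 1 | the attendant opened locker 3) = (1/3) / (2/3) = 1/2.

1/2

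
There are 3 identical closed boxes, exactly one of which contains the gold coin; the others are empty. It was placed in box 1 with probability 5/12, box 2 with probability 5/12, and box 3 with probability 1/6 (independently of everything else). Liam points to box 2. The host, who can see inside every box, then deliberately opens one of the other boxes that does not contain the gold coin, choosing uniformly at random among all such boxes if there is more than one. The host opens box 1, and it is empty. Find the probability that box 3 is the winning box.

Condition on the true location of the gold coin.
If it is in box 1 (prior 5/12): the host opened box 1, so this case is ruled out; weight (5/12)·0 = 0.
If it is in box 2 (prior 5/12): the host has 2 equally likely choices, so probability 1/2; weight (5/12)·(1/2) = 5/24.
If it is in box 3 (prior 1/6): the host has no choice, probability 1; weight (1/6)·1 = 1/6.
The weights sum to 3/8.
So P(the gold coin in box 3 | the host opened box 1) = (1/6) / (3/8) = 4/9.

4/9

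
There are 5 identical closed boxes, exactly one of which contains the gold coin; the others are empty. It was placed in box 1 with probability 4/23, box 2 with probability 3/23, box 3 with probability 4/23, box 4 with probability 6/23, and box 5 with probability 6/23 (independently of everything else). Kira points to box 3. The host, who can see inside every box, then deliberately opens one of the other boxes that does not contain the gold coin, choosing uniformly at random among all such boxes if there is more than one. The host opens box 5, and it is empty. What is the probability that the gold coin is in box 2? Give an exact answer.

3/16

Apply Bayes' rule, conditioning on where the gold coin actually is.
If it is in box 1 (prior 4/23): the host has 3 equally likely choices, so probability 1/3; weight (4/23)·(1/3) = 4/69.
If it is in box 2 (prior 3/23): the host has 3 equally likely choices, so probability 1/3; weight (3/23)·(1/3) = 1/23.
If it is in box 3 (prior 4/23): the host has 4 equally likely choices, so probability 1/4; weight (4/23)·(1/4) = 1/23.
If it is in box 4 (prior 6/23): the host has 3 equally likely choices, so probability 1/3; weight (6/23)·(1/3) = 2/23.
If it is in box 5 (prior 6/23): the host opened box 5, so this case is ruled out; weight (6/23)·0 = 0.
The weights sum to 16/69.
So P(the gold coin in box 2 | the host opened box 5) = (1/23) / (16/69) = 3/16.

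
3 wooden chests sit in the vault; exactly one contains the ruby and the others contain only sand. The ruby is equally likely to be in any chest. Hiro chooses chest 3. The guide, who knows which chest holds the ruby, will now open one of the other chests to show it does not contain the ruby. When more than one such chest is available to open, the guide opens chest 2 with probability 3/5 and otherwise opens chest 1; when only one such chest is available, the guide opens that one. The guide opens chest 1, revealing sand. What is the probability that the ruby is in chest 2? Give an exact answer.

5/7

Consider each possible location of the ruby in turn.
If it is in chest 1 (prior 1/3): the guide opened chest 1, so this case is ruled out; weight (1/3)·0 = 0.
If it is in chest 2 (prior 1/3): only chest 1 is available, probability 1; weight (1/3)·1 = 1/3.
If it is in chest 3 (prior 1/3): chest 2 is available but not opened, probability 2/5; weight (1/3)·(2/5) = 2/15.
The weights sum to 7/15.
So P(the ruby in chest 2 | the guide opened chest 1) = (1/3) / (7/15) = 5/7.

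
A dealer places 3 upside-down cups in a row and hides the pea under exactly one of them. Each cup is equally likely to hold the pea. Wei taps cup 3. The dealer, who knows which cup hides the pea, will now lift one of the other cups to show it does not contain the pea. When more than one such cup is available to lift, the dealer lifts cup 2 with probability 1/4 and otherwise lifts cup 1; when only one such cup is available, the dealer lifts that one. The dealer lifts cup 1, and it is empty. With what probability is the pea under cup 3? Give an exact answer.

3/7

Condition on the true location of the pea.
If it is under cup 1 (prior 1/3): the dealer opened cup 1, so this case is ruled out; weight (1/3)·0 = 0.
If it is under cup 2 (prior 1/3): only cup 1 is available, probability 1; weight (1/3)·1 = 1/3.
If it is under cup 3 (prior 1/3): cup 2 is available but not opened, probability 3/4; weight (1/3)·(3/4) = 1/4.
The weights sum to 7/12.
So P(the pea under cup 3 | the dealer opened cup 1) = (1/4) / (7/12) = 3/7.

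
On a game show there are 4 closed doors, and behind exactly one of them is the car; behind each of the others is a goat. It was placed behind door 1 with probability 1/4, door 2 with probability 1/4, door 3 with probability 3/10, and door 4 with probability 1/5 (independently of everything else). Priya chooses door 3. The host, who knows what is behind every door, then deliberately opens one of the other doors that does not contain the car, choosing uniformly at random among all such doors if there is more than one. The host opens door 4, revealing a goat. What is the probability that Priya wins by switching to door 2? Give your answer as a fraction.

Condition on the true location of the car.
If it is behind either of doors 1 and 2 (prior 1/4 each): the host has 2 equally likely choices, so probability 1/2; weight (1/4)·(1/2) = 1/8 each.
If it is behind door 3 (prior 3/10): the host has 3 equally likely choices, so probability 1/3; weight (3/10)·(1/3) = 1/10.
If it is behind door 4 (prior 1/5): the host opened door 4, so this case is ruled out; weight (1/5)·0 = 0.
The weights sum to 7/20.
So P(the car behind door 2 | the host opened door 4) = (1/8) / (7/20) = 5/14.

5/14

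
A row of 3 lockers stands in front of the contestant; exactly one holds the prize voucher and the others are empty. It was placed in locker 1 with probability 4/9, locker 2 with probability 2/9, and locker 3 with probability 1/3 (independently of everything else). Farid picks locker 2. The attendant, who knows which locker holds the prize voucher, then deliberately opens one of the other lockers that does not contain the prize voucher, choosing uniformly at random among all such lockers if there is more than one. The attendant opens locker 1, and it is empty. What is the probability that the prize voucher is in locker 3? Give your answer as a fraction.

3/4

Condition on the true location of the prize voucher.
If it is in locker 1 (prior 4/9): the attendant opened locker 1, so this case is ruled out; weight (4/9)·0 = 0.
If it is in locker 2 (prior 2/9): the attendant has 2 equally likely choices, so probability 1/2; weight (2/9)·(1/2) = 1/9.
If it is in locker 3 (prior 1/3): the attendant has no choice, probability 1; weight (1/3)·1 = 1/3.
The weights sum to 4/9.
So P(the prize voucher in locker 3 | the attendant opened locker 1) = (1/3) / (4/9) = 3/4.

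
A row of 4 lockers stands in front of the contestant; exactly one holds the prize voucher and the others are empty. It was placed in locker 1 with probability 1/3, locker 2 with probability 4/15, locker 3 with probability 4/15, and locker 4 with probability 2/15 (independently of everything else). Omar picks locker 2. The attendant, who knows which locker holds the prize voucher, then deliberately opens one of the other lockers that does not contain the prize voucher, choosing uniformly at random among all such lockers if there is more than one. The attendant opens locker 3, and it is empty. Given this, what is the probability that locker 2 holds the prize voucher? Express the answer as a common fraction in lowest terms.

8/29

Apply Bayes' rule, conditioning on where the prize voucher actually is.
If it is in locker 1 (prior 1/3): the attendant has 2 equally likely choices, so probability 1/2; weight (1/3)·(1/2) = 1/6.
If it is in locker 2 (prior 4/15): the attendant has 3 equally likely choices, so probability 1/3; weight (4/15)·(1/3) = 4/45.
If it is in locker 3 (prior 4/15): the attendant opened locker 3, so this case is ruled out; weight (4/15)·0 = 0.
If it is in locker 4 (prior 2/15): the attendant has 2 equally likely choices, so probability 1/2; weight (2/15)·(1/2) = 1/15.
The weights sum to 29/90.
So P(the prize voucher in locker 2 | the attendant opened locker 3) = (4/45) / (29/90) = 8/29.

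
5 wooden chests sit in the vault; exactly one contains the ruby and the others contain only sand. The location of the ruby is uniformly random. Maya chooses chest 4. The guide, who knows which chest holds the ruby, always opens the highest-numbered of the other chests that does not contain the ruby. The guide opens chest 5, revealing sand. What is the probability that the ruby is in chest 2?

1/4

Consider each possible location of the ruby in turn.
If it is in any of chests 1, 2, 3, and 4 (prior 1/5 each): chest 5 is the highest-numbered option available, probability 1; weight (1/5)·1 = 1/5 each.
If it is in chest 5 (prior 1/5): the guide opened chest 5, so this case is ruled out; weight (1/5)·0 = 0.
The weights sum to 4/5.
So P(the ruby in chest 2 | the guide opened chest 5) = (1/5) / (4/5) = 1/4.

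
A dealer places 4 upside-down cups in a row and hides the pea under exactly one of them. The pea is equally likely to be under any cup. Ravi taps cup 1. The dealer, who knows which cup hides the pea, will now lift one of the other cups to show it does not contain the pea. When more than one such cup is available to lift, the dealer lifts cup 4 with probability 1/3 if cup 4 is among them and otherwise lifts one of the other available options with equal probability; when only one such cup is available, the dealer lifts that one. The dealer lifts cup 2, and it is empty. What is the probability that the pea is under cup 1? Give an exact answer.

Apply Bayes' rule, conditioning on where the pea actually is.
If it is under cup 1 (prior 1/4): cup 4 is available but not opened; cup 2 gets probability (1 − 1/3)/2 = 1/3; weight (1/4)·(1/3) = 1/12.
If it is under cup 2 (prior 1/4): the dealer opened cup 2, so this case is ruled out; weight (1/4)·0 = 0.
If it is under cup 3 (prior 1/4): cup 4 is available but not opened, probability 2/3; weight (1/4)·(2/3) = 1/6.
If it is under cup 4 (prior 1/4): cup 4 holds the prize so is unavailable; the dealer chooses uniformly among the 2 others, probability 1/2; weight (1/4)·(1/2) = 1/8.
The weights sum to 3/8.
So P(the pea under cup 1 | the dealer opened cup 2) = (1/12) / (3/8) = 2/9.

2/9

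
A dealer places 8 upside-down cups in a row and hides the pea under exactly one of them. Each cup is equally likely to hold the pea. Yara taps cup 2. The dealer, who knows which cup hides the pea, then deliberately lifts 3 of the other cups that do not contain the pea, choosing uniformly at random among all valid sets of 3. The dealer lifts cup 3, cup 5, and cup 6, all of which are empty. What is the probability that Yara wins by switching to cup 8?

Apply Bayes' rule, conditioning on where the pea actually is.
If it is under any of cups 1, 4, 7, and 8 (prior 1/8 each): the dealer has 20 equally likely choices, so probability 1/20; weight (1/8)·(1/20) = 1/160 each.
If it is under cup 2 (prior 1/8): the dealer has 35 equally likely choices, so probability 1/35; weight (1/8)·(1/35) = 1/280.
If it is under any of cups 3, 5, and 6 (prior 1/8 each): that cup was opened and seen not to hold the prize — ruled out; weight (1/8)·0 = 0 each.
The weights sum to 1/35.
So P(the pea under cup 8 | the dealer opened cup 3, cup 5, and cup 6) = (1/160) / (1/35) = 7/32.

7/32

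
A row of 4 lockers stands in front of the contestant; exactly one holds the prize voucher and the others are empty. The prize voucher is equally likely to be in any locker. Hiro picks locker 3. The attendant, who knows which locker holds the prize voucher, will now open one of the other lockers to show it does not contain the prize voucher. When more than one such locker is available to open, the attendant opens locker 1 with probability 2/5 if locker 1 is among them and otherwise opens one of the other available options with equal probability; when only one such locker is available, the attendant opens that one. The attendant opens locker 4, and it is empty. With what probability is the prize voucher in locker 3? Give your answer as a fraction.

Apply Bayes' rule, conditioning on where the prize voucher actually is.
If it is in locker 1 (prior 1/4): locker 1 holds the prize so is unavailable; the attendant chooses uniformly among the 2 others, probability 1/2; weight (1/4)·(1/2) = 1/8.
If it is in locker 2 (prior 1/4): locker 1 is available but not opened, probability 3/5; weight (1/4)·(3/5) = 3/20.
If it is in locker 3 (prior 1/4): locker 1 is available but not opened; locker 4 gets probability (1 − 2/5)/2 = 3/10; weight (1/4)·(3/10) = 3/40.
If it is in locker 4 (prior 1/4): the attendant opened locker 4, so this case is ruled out; weight (1/4)·0 = 0.
The weights sum to 7/20.
So P(the prize voucher in locker 3 | the attendant opened locker 4) = (3/40) / (7/20) = 3/14.

3/14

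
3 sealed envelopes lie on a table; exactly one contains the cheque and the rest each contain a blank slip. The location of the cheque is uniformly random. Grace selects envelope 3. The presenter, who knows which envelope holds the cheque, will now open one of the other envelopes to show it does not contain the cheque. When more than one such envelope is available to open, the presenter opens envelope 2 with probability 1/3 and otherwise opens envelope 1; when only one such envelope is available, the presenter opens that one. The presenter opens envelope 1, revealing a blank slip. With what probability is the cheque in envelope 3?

Consider each possible location of the cheque in turn.
If it is in envelope 1 (prior 1/3): the presenter opened envelope 1, so this case is ruled out; weight (1/3)·0 = 0.
If it is in envelope 2 (prior 1/3): only envelope 1 is available, probability 1; weight (1/3)·1 = 1/3.
If it is in envelope 3 (prior 1/3): envelope 2 is available but not opened, probability 2/3; weight (1/3)·(2/3) = 2/9.
The weights sum to 5/9.
So P(the cheque in envelope 3 | the presenter opened envelope 1) = (2/9) / (5/9) = 2/5.

2/5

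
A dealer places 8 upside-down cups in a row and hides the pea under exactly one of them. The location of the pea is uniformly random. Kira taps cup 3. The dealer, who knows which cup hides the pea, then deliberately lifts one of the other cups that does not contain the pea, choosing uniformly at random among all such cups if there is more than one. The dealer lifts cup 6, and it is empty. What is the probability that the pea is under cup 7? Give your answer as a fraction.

Condition on the true location of the pea.
If it is under any of cups 1, 2, 4, 5, 7, and 8 (prior 1/8 each): the dealer has 6 equally likely choices, so probability 1/6; weight (1/8)·(1/6) = 1/48 each.
If it is under cup 3 (prior 1/8): the dealer has 7 equally likely choices, so probability 1/7; weight (1/8)·(1/7) = 1/56.
If it is under cup 6 (prior 1/8): the dealer opened cup 6, so this case is ruled out; weight (1/8)·0 = 0.
The weights sum to 1/7.
So P(the pea under cup 7 | the dealer opened cup 6) = (1/48) / (1/7) = 7/48.

7/48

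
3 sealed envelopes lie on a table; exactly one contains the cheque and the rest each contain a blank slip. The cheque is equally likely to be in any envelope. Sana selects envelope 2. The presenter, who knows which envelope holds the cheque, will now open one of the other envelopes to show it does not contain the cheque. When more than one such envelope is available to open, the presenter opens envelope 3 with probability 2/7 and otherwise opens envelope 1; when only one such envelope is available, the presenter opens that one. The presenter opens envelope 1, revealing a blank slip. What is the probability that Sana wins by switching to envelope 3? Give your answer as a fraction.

Consider each possible location of the cheque in turn.
If it is in envelope 1 (prior 1/3): the presenter opened envelope 1, so this case is ruled out; weight (1/3)·0 = 0.
If it is in envelope 2 (prior 1/3): envelope 3 is available but not opened, probability 5/7; weight (1/3)·(5/7) = 5/21.
If it is in envelope 3 (prior 1/3): only envelope 1 is available, probability 1; weight (1/3)·1 = 1/3.
The weights sum to 4/7.
So P(the cheque in envelope 3 | the presenter opened envelope 1) = (1/3) / (4/7) = 7/12.

7/12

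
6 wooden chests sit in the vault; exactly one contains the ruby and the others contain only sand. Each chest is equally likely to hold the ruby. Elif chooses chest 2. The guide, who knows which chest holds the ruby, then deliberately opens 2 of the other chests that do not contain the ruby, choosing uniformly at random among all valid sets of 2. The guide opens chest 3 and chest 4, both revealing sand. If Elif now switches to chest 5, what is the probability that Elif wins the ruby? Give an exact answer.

Condition on the true location of the ruby.
If it is in any of chests 1, 5, and 6 (prior 1/6 each): the guide has 6 equally likely choices, so probability 1/6; weight (1/6)·(1/6) = 1/36 each.
If it is in chest 2 (prior 1/6): the guide has 10 equally likely choices, so probability 1/10; weight (1/6)·(1/10) = 1/60.
If it is in either of chests 3 and 4 (prior 1/6 each): that chest was opened and seen not to hold the prize — ruled out; weight (1/6)·0 = 0 each.
The weights sum to 1/10.
So P(the ruby in chest 5 | the guide opened chest 3 and chest 4) = (1/36) / (1/10) = 5/18.

5/18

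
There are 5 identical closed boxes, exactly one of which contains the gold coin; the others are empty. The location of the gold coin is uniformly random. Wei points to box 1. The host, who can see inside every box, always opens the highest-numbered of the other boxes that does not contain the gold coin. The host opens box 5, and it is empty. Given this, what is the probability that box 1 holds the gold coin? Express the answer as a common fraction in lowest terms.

1/4

Consider each possible location of the gold coin in turn.
If it is in any of boxes 1, 2, 3, and 4 (prior 1/5 each): box 5 is the highest-numbered option available, probability 1; weight (1/5)·1 = 1/5 each.
If it is in box 5 (prior 1/5): the host opened box 5, so this case is ruled out; weight (1/5)·0 = 0.
The weights sum to 4/5.
So P(the gold coin in box 1 | the host opened box 5) = (1/5) / (4/5) = 1/4.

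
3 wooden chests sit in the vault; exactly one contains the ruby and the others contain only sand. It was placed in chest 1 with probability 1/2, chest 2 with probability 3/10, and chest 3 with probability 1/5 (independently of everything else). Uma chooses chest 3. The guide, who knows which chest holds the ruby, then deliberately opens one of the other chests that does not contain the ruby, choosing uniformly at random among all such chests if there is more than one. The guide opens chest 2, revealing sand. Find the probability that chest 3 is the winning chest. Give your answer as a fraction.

Condition on the true location of the ruby.
If it is in chest 1 (prior 1/2): the guide has no choice, probability 1; weight (1/2)·1 = 1/2.
If it is in chest 2 (prior 3/10): the guide opened chest 2, so this case is ruled out; weight (3/10)·0 = 0.
If it is in chest 3 (prior 1/5): the guide has 2 equally likely choices, so probability 1/2; weight (1/5)·(1/2) = 1/10.
The weights sum to 3/5.
So P(the ruby in chest 3 | the guide opened chest 2) = (1/10) / (3/5) = 1/6.

1/6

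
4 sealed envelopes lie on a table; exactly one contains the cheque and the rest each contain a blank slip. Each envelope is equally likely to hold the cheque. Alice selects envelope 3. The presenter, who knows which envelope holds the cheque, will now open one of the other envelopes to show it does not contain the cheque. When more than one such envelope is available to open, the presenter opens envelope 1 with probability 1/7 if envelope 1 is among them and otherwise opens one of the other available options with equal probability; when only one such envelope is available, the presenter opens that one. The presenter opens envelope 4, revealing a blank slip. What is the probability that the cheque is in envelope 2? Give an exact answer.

12/25

Condition on the true location of the cheque.
If it is in envelope 1 (prior 1/4): envelope 1 holds the prize so is unavailable; the presenter chooses uniformly among the 2 others, probability 1/2; weight (1/4)·(1/2) = 1/8.
If it is in envelope 2 (prior 1/4): envelope 1 is available but not opened, probability 6/7; weight (1/4)·(6/7) = 3/14.
If it is in envelope 3 (prior 1/4): envelope 1 is available but not opened; envelope 4 gets probability (1 − 1/7)/2 = 3/7; weight (1/4)·(3/7) = 3/28.
If it is in envelope 4 (prior 1/4): the presenter opened envelope 4, so this case is ruled out; weight (1/4)·0 = 0.
The weights sum to 25/56.
So P(the cheque in envelope 2 | the presenter opened envelope 4) = (3/14) / (25/56) = 12/25.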